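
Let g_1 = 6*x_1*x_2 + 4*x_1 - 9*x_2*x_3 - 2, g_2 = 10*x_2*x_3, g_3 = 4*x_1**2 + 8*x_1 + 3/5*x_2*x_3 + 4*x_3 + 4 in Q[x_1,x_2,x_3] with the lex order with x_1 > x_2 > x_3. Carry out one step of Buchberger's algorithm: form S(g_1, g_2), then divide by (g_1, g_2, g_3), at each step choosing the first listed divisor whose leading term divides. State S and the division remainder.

S(g_1, g_2) = 2/3*x_1*x_3 - 3/2*x_2*x_3**2 - 1/3*x_3; remainder on division = 2/3*x_1*x_3 - 1/3*x_3.

lcm(LM(g_1), LM(g_2)) = x_1*x_2*x_3.
S = (lcm/LT(g_1))·g_1 − (lcm/LT(g_2))·g_2 = 2/3*x_1*x_3 - 3/2*x_2*x_3**2 - 1/3*x_3.
Reduce S modulo (g_1, g_2, g_3) in that order:
  leading term x_1*x_3: no divisor's leading term divides it; move 2/3*x_1*x_3 to the remainder.
  leading term x_2*x_3**2: subtract (-3/20*x_3)·g_2 from -3/2*x_2*x_3**2 - 1/3*x_3 → -1/3*x_3
  leading term x_3: no divisor's leading term divides it; move -1/3*x_3 to the remainder.
The remainder 2/3*x_1*x_3 - 1/3*x_3 is nonzero, so it would be added as the next basis element.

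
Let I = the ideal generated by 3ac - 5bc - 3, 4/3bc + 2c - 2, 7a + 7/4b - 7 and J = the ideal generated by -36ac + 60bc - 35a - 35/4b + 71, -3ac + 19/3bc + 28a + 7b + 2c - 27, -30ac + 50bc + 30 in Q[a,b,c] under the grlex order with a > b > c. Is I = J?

Since reduced Gröbner bases are canonical representatives of ideals under a given ordering, it suffices to compute and compare them.
Buchberger on the first generating set:
f_1 = 3ac - 5bc - 3, LT = ac.
f_2 = 4/3bc + 2c - 2, LT = bc.
f_3 = 7a + 7/4b - 7, LT = a.

S(f_1,f_2): lcm = abc. S = -5/3b^2c - 3/2ac + 3/2a - b.
  leading term b^2c: subtract (-5/4b)·f_2 from -5/3b^2c - 3/2ac + 3/2a - b → -3/2ac + 5/2bc + 3/2a - 7/2b
  leading term ac: subtract (-1/2)·f_1 from -3/2ac + 5/2bc + 3/2a - 7/2b → 3/2a - 7/2b - 3/2
  leading term a: subtract (3/14)·f_3 from 3/2a - 7/2b - 3/2 → -31/8b
  leading term b: no divisor's leading term divides it; move -31/8b to the remainder.
  remainder -31/8b ≠ 0; add g_4 = -31/8b to the basis.

S(f_1,f_3): lcm = ac. S = -23/12bc + c - 1.
  leading term bc: subtract (-23/16)·f_2 from -23/12bc + c - 1 → 31/8c - 31/8
  leading term c: no divisor's leading term divides it; move 31/8c to the remainder.
  leading term 1: no divisor's leading term divides it; move -31/8 to the remainder.
  remainder 31/8c - 31/8 ≠ 0; add g_5 = 31/8c - 31/8 to the basis.

The other S-polynomials (S(f_2,f_3), S(f_1,g_4), S(f_2,g_4), S(f_3,g_4), S(f_1,g_5), S(f_2,g_5), S(f_3,g_5), S(g_4,g_5)) all reduce to 0 modulo the current basis, so we have a Gröbner basis.
Inter-reduce: drop elements whose leading term is divisible by another's, tail-reduce, and make monic.
Reduced Gröbner basis: {a - 1, b, c - 1}.

Buchberger on the second generating set:
h_1 = -36ac + 60bc - 35a - 35/4b + 71, LT = ac.
h_2 = -3ac + 19/3bc + 28a + 7b + 2c - 27, LT = ac.
h_3 = -30ac + 50bc + 30, LT = ac.

S(h_1,h_2): lcm = ac. S = 4/9bc + 371/36a + 371/144b + 2/3c - 395/36.
  leading term bc: no divisor's leading term divides it; move 4/9bc to the remainder.
  leading term a: no divisor's leading term divides it; move 371/36a to the remainder.
  leading term b: no divisor's leading term divides it; move 371/144b to the remainder.
  leading term c: no divisor's leading term divides it; move 2/3c to the remainder.
  leading term 1: no divisor's leading term divides it; move -395/36 to the remainder.
  remainder 4/9bc + 371/36a + 371/144b + 2/3c - 395/36 ≠ 0; add k_4 = 4/9bc + 371/36a + 371/144b + 2/3c - 395/36 to the basis.

S(h_1,h_3): lcm = ac. S = 35/36a + 35/144b - 35/36.
  leading term a: no divisor's leading term divides it; move 35/36a to the remainder.
  leading term b: no divisor's leading term divides it; move 35/144b to the remainder.
  leading term 1: no divisor's leading term divides it; move -35/36 to the remainder.
  remainder 35/36a + 35/144b - 35/36 ≠ 0; add k_5 = 35/36a + 35/144b - 35/36 to the basis.

S(h_1,k_4): lcm = abc. S = -5/3b^2c - 371/16a^2 - 2779/576ab - 3/2ac + 35/144b^2 + 395/16a - 71/36b.
  leading term b^2c: subtract (-15/4b)·k_4 from -5/3b^2c - 371/16a^2 - 2779/576ab - 3/2ac + 35/144b^2 + 395/16a - 71/36b → -371/16a^2 + 19481/576ab - 3/2ac + 5705/576b^2 + 5/2bc + 395/16a - 6209/144b
  leading term a^2: subtract (-477/20a)·k_5 from -371/16a^2 + 19481/576ab - 3/2ac + 5705/576b^2 + 5/2bc + 395/16a - 6209/144b → 5705/144ab - 3/2ac + 5705/576b^2 + 5/2bc + 3/2a - 6209/144b
  leading term ab: subtract (163/4b)·k_5 from 5705/144ab - 3/2ac + 5705/576b^2 + 5/2bc + 3/2a - 6209/144b → -3/2ac + 5/2bc + 3/2a - 7/2b
  leading term ac: subtract (1/24)·h_1 from -3/2ac + 5/2bc + 3/2a - 7/2b → 71/24a - 301/96b - 71/24
  leading term a: subtract (213/70)·k_5 from 71/24a - 301/96b - 71/24 → -31/8b
  leading term b: no divisor's leading term divides it; move -31/8b to the remainder.
  remainder -31/8b ≠ 0; add k_6 = -31/8b to the basis.

S(h_1,k_5): lcm = ac. S = -23/12bc + 35/36a + 35/144b + c - 71/36.
  leading term bc: subtract (-69/16)·k_4 from -23/12bc + 35/36a + 35/144b + c - 71/36 → 26159/576a + 26159/2304b + 31/8c - 28391/576
  leading term a: subtract (3737/80)·k_5 from 26159/576a + 26159/2304b + 31/8c - 28391/576 → 31/8c - 31/8
  leading term c: no divisor's leading term divides it; move 31/8c to the remainder.
  leading term 1: no divisor's leading term divides it; move -31/8 to the remainder.
  remainder 31/8c - 31/8 ≠ 0; add k_7 = 31/8c - 31/8 to the basis.

The other S-polynomials (S(h_2,h_3), S(h_2,k_4), S(h_3,k_4), S(h_2,k_5), S(h_3,k_5), S(k_4,k_5), S(h_1,k_6), S(h_2,k_6), S(h_3,k_6), S(k_4,k_6), S(k_5,k_6), S(h_1,k_7), S(h_2,k_7), S(h_3,k_7), S(k_4,k_7), S(k_5,k_7), S(k_6,k_7)) all reduce to 0 modulo the current basis, so we have a Gröbner basis.
Inter-reduce: drop elements whose leading term is divisible by another's, tail-reduce, and make monic.
Reduced Gröbner basis: {a - 1, b, c - 1}.

These coincide, so the ideals are equal.

Yes, the ideals are equal.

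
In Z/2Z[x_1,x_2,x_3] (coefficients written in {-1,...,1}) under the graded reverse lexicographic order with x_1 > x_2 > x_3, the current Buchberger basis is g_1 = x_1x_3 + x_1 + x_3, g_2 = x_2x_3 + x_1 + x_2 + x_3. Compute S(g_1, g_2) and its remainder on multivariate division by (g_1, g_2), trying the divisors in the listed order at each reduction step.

lcm(LM(g_1), LM(g_2)) = x_1x_2x_3.
S = (lcm/LT(g_1))·g_1 − (lcm/LT(g_2))·g_2 = x_1^{2} + x_1x_3 + x_2x_3.
Reduce S modulo (g_1, g_2) in that order:
  leading term x_1^{2}: no divisor's leading term divides it; move x_1^{2} to the remainder.
  leading term x_1x_3: subtract (1)·g_1 from x_1x_3 + x_2x_3 → x_2x_3 + x_1 + x_3
  leading term x_2x_3: subtract (1)·g_2 from x_2x_3 + x_1 + x_3 → x_2
  leading term x_2: no divisor's leading term divides it; move x_2 to the remainder.
The remainder x_1^{2} + x_2 is nonzero, so it would be added as the next basis element.

S(g_1, g_2) = x_1^{2} + x_1x_3 + x_2x_3; remainder on division = x_1^{2} + x_2.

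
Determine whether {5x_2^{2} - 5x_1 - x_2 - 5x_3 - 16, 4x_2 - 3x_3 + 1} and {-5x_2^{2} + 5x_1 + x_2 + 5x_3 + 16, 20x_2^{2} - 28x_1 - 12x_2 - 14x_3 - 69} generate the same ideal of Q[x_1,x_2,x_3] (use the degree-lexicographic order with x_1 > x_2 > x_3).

Two ideals are equal iff their reduced Gröbner bases coincide (the reduced basis is unique for a fixed ordering).
Buchberger on the first generating set:
f_1 = 5x_2^{2} - 5x_1 - x_2 - 5x_3 - 16, LT = x_2^{2}.
f_2 = 4x_2 - 3x_3 + 1, LT = x_2.

S(f_1,f_2): lcm = x_2^{2}. S = \tfrac{3}{4}x_2x_3 - x_1 - \tfrac{9}{20}x_2 - x_3 - \tfrac{16}{5}.
  reduce S modulo (f_1, f_2):
  remainder \tfrac{9}{16}x_3^{2} - x_1 - \tfrac{61}{40}x_3 - \tfrac{247}{80} ≠ 0; add g_3 = \tfrac{9}{16}x_3^{2} - x_1 - \tfrac{61}{40}x_3 - \tfrac{247}{80} to the basis.

The other S-polynomials (S(f_1,g_3), S(f_2,g_3)) all reduce to 0 modulo the current basis, so we have a Gröbner basis.
Inter-reduce: drop elements whose leading term is divisible by another's, tail-reduce, and make monic.
Reduced Gröbner basis: {x_3^{2} - \tfrac{16}{9}x_1 - \tfrac{122}{45}x_3 - \tfrac{247}{45}, x_2 - \tfrac{3}{4}x_3 + \tfrac{1}{4}}.

Buchberger on the second generating set:
h_1 = -5x_2^{2} + 5x_1 + x_2 + 5x_3 + 16, LT = x_2^{2}.
h_2 = 20x_2^{2} - 28x_1 - 12x_2 - 14x_3 - 69, LT = x_2^{2}.

S(h_1,h_2): lcm = x_2^{2}. S = \tfrac{2}{5}x_1 + \tfrac{2}{5}x_2 - \tfrac{3}{10}x_3 + \tfrac{1}{4}.
  reduce S modulo (h_1, h_2):
  remainder \tfrac{2}{5}x_1 + \tfrac{2}{5}x_2 - \tfrac{3}{10}x_3 + \tfrac{1}{4} ≠ 0; add k_3 = \tfrac{2}{5}x_1 + \tfrac{2}{5}x_2 - \tfrac{3}{10}x_3 + \tfrac{1}{4} to the basis.

The other S-polynomials (S(h_1,k_3), S(h_2,k_3)) all reduce to 0 modulo the current basis, so we have a Gröbner basis.
Inter-reduce: drop elements whose leading term is divisible by another's, tail-reduce, and make monic.
Reduced Gröbner basis: {x_2^{2} + \tfrac{4}{5}x_2 - \tfrac{7}{4}x_3 - \tfrac{103}{40}, x_1 + x_2 - \tfrac{3}{4}x_3 + \tfrac{5}{8}}.

The bases are distinct; the ideals are different.

No, the ideals differ.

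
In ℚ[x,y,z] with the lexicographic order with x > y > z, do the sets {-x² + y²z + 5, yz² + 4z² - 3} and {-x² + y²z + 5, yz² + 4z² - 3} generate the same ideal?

Since reduced Gröbner bases are canonical representatives of ideals under a given ordering, it suffices to compute and compare them.
Buchberger on the first generating set:
f_1 = -x² + y²z + 5, LT = x².
f_2 = yz² + 4z² - 3, LT = yz².

The S-polynomials (S(f_1,f_2)) all reduce to 0 modulo the current basis, so we have a Gröbner basis.
Inter-reduce: drop elements whose leading term is divisible by another's, tail-reduce, and make monic.
Reduced Gröbner basis: {x² - y²z - 5, yz² + 4z² - 3}.

Buchberger on the second generating set:
h_1 = -x² + y²z + 5, LT = x².
h_2 = yz² + 4z² - 3, LT = yz².

The S-polynomials (S(h_1,h_2)) all reduce to 0 modulo the current basis, so we have a Gröbner basis.
Inter-reduce: drop elements whose leading term is divisible by another's, tail-reduce, and make monic.
Reduced Gröbner basis: {x² - y²z - 5, yz² + 4z² - 3}.

The two bases agree; hence the ideals are identical.

Yes, the ideals are equal.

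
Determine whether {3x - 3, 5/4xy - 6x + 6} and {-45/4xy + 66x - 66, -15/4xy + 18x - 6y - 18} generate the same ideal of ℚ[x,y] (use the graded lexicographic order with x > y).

Two ideals are equal iff their reduced Gröbner bases coincide (the reduced basis is unique for a fixed ordering).
Buchberger on the first generating set:
f_1 = 3x - 3, LT = x.
f_2 = 5/4xy - 6x + 6, LT = xy.

S(f_1,f_2): lcm = xy. S = 24/5x - y - 24/5.
  leading term x: subtract (8/5)·f_1 from 24/5x - y - 24/5 → -y
  leading term y: no divisor's leading term divides it; move -y to the remainder.
  remainder -y ≠ 0; add g_3 = -y to the basis.

The other S-polynomials (S(f_1,g_3), S(f_2,g_3)) all reduce to 0 modulo the current basis, so we have a Gröbner basis.
Inter-reduce: drop elements whose leading term is divisible by another's, tail-reduce, and make monic.
Reduced Gröbner basis: {x - 1, y}.

Buchberger on the second generating set:
h_1 = -45/4xy + 66x - 66, LT = xy.
h_2 = -15/4xy + 18x - 6y - 18, LT = xy.

S(h_1,h_2): lcm = xy. S = -16/15x - 8/5y + 16/15.
  leading term x: no divisor's leading term divides it; move -16/15x to the remainder.
  leading term y: no divisor's leading term divides it; move -8/5y to the remainder.
  leading term 1: no divisor's leading term divides it; move 16/15 to the remainder.
  remainder -16/15x - 8/5y + 16/15 ≠ 0; add k_3 = -16/15x - 8/5y + 16/15 to the basis.

S(h_1,k_3): lcm = xy. S = -3/2y² - 88/15x + y + 88/15.
  leading term y²: no divisor's leading term divides it; move -3/2y² to the remainder.
  leading term x: subtract (11/2)·k_3 from -88/15x + y + 88/15 → 49/5y
  leading term y: no divisor's leading term divides it; move 49/5y to the remainder.
  remainder -3/2y² + 49/5y ≠ 0; add k_4 = -3/2y² + 49/5y to the basis.

The other S-polynomials (S(h_2,k_3), S(h_1,k_4), S(h_2,k_4), S(k_3,k_4)) all reduce to 0 modulo the current basis, so we have a Gröbner basis.
Inter-reduce: drop elements whose leading term is divisible by another's, tail-reduce, and make monic.
Reduced Gröbner basis: {y² - 98/15y, x + 3/2y - 1}.

These differ, so the ideals are not equal.

No, the ideals differ.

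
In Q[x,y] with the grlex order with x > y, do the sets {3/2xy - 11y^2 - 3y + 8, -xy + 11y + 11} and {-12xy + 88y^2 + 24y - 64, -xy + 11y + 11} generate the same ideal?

Yes, the ideals are equal.

Since reduced Gröbner bases are canonical representatives of ideals under a given ordering, it suffices to compute and compare them.
Buchberger on the first generating set:
f_1 = 3/2xy - 11y^2 - 3y + 8, LT = xy.
f_2 = -xy + 11y + 11, LT = xy.

S(f_1,f_2): lcm = xy. S = -22/3y^2 + 9y + 49/3.
  reduce S modulo (f_1, f_2):
  remainder -22/3y^2 + 9y + 49/3 ≠ 0; add g_3 = -22/3y^2 + 9y + 49/3 to the basis.

S(f_1,g_3): lcm = xy^2. S = -22/3y^3 + 27/22xy - 2y^2 + 49/22x + 16/3y.
  reduce S modulo (f_1, f_2, g_3):
  remainder 49/22x - 11y - 11 ≠ 0; add g_4 = 49/22x - 11y - 11 to the basis.

The other S-polynomials (S(f_2,g_3), S(f_1,g_4), S(f_2,g_4), S(g_3,g_4)) all reduce to 0 modulo the current basis, so we have a Gröbner basis.
Inter-reduce: drop elements whose leading term is divisible by another's, tail-reduce, and make monic.
Reduced Gröbner basis: {y^2 - 27/22y - 49/22, x - 242/49y - 242/49}.

Buchberger on the second generating set:
h_1 = -12xy + 88y^2 + 24y - 64, LT = xy.
h_2 = -xy + 11y + 11, LT = xy.

S(h_1,h_2): lcm = xy. S = -22/3y^2 + 9y + 49/3.
  reduce S modulo (h_1, h_2):
  remainder -22/3y^2 + 9y + 49/3 ≠ 0; add k_3 = -22/3y^2 + 9y + 49/3 to the basis.

S(h_1,k_3): lcm = xy^2. S = -22/3y^3 + 27/22xy - 2y^2 + 49/22x + 16/3y.
  reduce S modulo (h_1, h_2, k_3):
  remainder 49/22x - 11y - 11 ≠ 0; add k_4 = 49/22x - 11y - 11 to the basis.

The other S-polynomials (S(h_2,k_3), S(h_1,k_4), S(h_2,k_4), S(k_3,k_4)) all reduce to 0 modulo the current basis, so we have a Gröbner basis.
Inter-reduce: drop elements whose leading term is divisible by another's, tail-reduce, and make monic.
Reduced Gröbner basis: {y^2 - 27/22y - 49/22, x - 242/49y - 242/49}.

Same reduced basis, so the two generating sets span the same ideal.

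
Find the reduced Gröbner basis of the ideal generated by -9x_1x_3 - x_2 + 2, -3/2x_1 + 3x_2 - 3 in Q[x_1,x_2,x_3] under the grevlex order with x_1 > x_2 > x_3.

G = {x_2x_3 + 1/18x_2 - x_3 - 1/9, x_1 - 2x_2 + 2}

The reduced Gröbner basis is the canonical form of the ideal for this ordering.

f_1 = -9x_1x_3 - x_2 + 2, LT = x_1x_3.
f_2 = -3/2x_1 + 3x_2 - 3, LT = x_1.

S(f_1,f_2): lcm = x_1x_3. S = 2x_2x_3 + 1/9x_2 - 2x_3 - 2/9.
  leading term x_2x_3: no divisor's leading term divides it; move 2x_2x_3 to the remainder.
  leading term x_2: no divisor's leading term divides it; move 1/9x_2 to the remainder.
  leading term x_3: no divisor's leading term divides it; move -2x_3 to the remainder.
  leading term 1: no divisor's leading term divides it; move -2/9 to the remainder.
  remainder 2x_2x_3 + 1/9x_2 - 2x_3 - 2/9 ≠ 0; add g_3 = 2x_2x_3 + 1/9x_2 - 2x_3 - 2/9 to the basis.

S(f_1,g_3): lcm = x_1x_2x_3. S = -1/18x_1x_2 + 1/9x_2^2 + x_1x_3 + 1/9x_1 - 2/9x_2.
  leading term x_1x_2: subtract (1/27x_2)·f_2 from -1/18x_1x_2 + 1/9x_2^2 + x_1x_3 + 1/9x_1 - 2/9x_2 → x_1x_3 + 1/9x_1 - 1/9x_2
  leading term x_1x_3: subtract (-1/9)·f_1 from x_1x_3 + 1/9x_1 - 1/9x_2 → 1/9x_1 - 2/9x_2 + 2/9
  leading term x_1: subtract (-2/27)·f_2 from 1/9x_1 - 2/9x_2 + 2/9 → 0
  remainder 0.

S(f_2,g_3): leading monomials are coprime, so the S-polynomial reduces to 0 (Buchberger's first criterion).
Every S-polynomial of the final basis reduces to 0, so we have a Gröbner basis.
Inter-reduce: drop elements whose leading term is divisible by another's, tail-reduce, and make monic.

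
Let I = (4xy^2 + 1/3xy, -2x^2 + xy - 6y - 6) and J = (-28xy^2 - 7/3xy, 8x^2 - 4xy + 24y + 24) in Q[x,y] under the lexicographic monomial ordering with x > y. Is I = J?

Yes, the ideals are equal.

For a fixed monomial order, each ideal has a unique reduced Gröbner basis; comparing bases decides equality.
Buchberger on the first generating set:
f_1 = 4xy^2 + 1/3xy, LT = xy^2.
f_2 = -2x^2 + xy - 6y - 6, LT = x^2.

S(f_1,f_2): lcm = x^2y^2. S = 1/12x^2y + 1/2xy^3 - 3y^3 - 3y^2.
  leading term x^2y: subtract (-1/24y)·f_2 from 1/12x^2y + 1/2xy^3 - 3y^3 - 3y^2 → 1/2xy^3 + 1/24xy^2 - 3y^3 - 13/4y^2 - 1/4y
  leading term xy^3: subtract (1/8y)·f_1 from 1/2xy^3 + 1/24xy^2 - 3y^3 - 13/4y^2 - 1/4y → -3y^3 - 13/4y^2 - 1/4y
  leading term y^3: no divisor's leading term divides it; move -3y^3 to the remainder.
  leading term y^2: no divisor's leading term divides it; move -13/4y^2 to the remainder.
  leading term y: no divisor's leading term divides it; move -1/4y to the remainder.
  remainder -3y^3 - 13/4y^2 - 1/4y ≠ 0; add g_3 = -3y^3 - 13/4y^2 - 1/4y to the basis.

The other S-polynomials (S(f_1,g_3), S(f_2,g_3)) all reduce to 0 modulo the current basis, so we have a Gröbner basis.
Inter-reduce: drop elements whose leading term is divisible by another's, tail-reduce, and make monic.
Reduced Gröbner basis: {x^2 - 1/2xy + 3y + 3, xy^2 + 1/12xy, y^3 + 13/12y^2 + 1/12y}.

Buchberger on the second generating set:
h_1 = -28xy^2 - 7/3xy, LT = xy^2.
h_2 = 8x^2 - 4xy + 24y + 24, LT = x^2.

S(h_1,h_2): lcm = x^2y^2. S = 1/12x^2y + 1/2xy^3 - 3y^3 - 3y^2.
  leading term x^2y: subtract (1/96y)·h_2 from 1/12x^2y + 1/2xy^3 - 3y^3 - 3y^2 → 1/2xy^3 + 1/24xy^2 - 3y^3 - 13/4y^2 - 1/4y
  leading term xy^3: subtract (-1/56y)·h_1 from 1/2xy^3 + 1/24xy^2 - 3y^3 - 13/4y^2 - 1/4y → -3y^3 - 13/4y^2 - 1/4y
  leading term y^3: no divisor's leading term divides it; move -3y^3 to the remainder.
  leading term y^2: no divisor's leading term divides it; move -13/4y^2 to the remainder.
  leading term y: no divisor's leading term divides it; move -1/4y to the remainder.
  remainder -3y^3 - 13/4y^2 - 1/4y ≠ 0; add k_3 = -3y^3 - 13/4y^2 - 1/4y to the basis.

The other S-polynomials (S(h_1,k_3), S(h_2,k_3)) all reduce to 0 modulo the current basis, so we have a Gröbner basis.
Inter-reduce: drop elements whose leading term is divisible by another's, tail-reduce, and make monic.
Reduced Gröbner basis: {x^2 - 1/2xy + 3y + 3, xy^2 + 1/12xy, y^3 + 13/12y^2 + 1/12y}.

The two bases agree; hence the ideals are identical.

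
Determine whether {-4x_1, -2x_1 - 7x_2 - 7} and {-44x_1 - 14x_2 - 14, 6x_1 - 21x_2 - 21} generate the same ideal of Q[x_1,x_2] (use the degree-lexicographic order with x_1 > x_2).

Two ideals are equal iff their reduced Gröbner bases coincide (the reduced basis is unique for a fixed ordering).
Buchberger on the first generating set:
f_1 = -4x_1, LT = x_1.
f_2 = -2x_1 - 7x_2 - 7, LT = x_1.

S(f_1,f_2): lcm = x_1. S = -7/2x_2 - 7/2.
  leading term x_2: no divisor's leading term divides it; move -7/2x_2 to the remainder.
  leading term 1: no divisor's leading term divides it; move -7/2 to the remainder.
  remainder -7/2x_2 - 7/2 ≠ 0; add g_3 = -7/2x_2 - 7/2 to the basis.

The other S-polynomials (S(f_1,g_3), S(f_2,g_3)) all reduce to 0 modulo the current basis, so we have a Gröbner basis.
Inter-reduce: drop elements whose leading term is divisible by another's, tail-reduce, and make monic.
Reduced Gröbner basis: {x_1, x_2 + 1}.

Buchberger on the second generating set:
h_1 = -44x_1 - 14x_2 - 14, LT = x_1.
h_2 = 6x_1 - 21x_2 - 21, LT = x_1.

S(h_1,h_2): lcm = x_1. S = 42/11x_2 + 42/11.
  leading term x_2: no divisor's leading term divides it; move 42/11x_2 to the remainder.
  leading term 1: no divisor's leading term divides it; move 42/11 to the remainder.
  remainder 42/11x_2 + 42/11 ≠ 0; add k_3 = 42/11x_2 + 42/11 to the basis.

The other S-polynomials (S(h_1,k_3), S(h_2,k_3)) all reduce to 0 modulo the current basis, so we have a Gröbner basis.
Inter-reduce: drop elements whose leading term is divisible by another's, tail-reduce, and make monic.
Reduced Gröbner basis: {x_1, x_2 + 1}.

Same reduced basis, so the two generating sets span the same ideal.

Yes, the ideals are equal.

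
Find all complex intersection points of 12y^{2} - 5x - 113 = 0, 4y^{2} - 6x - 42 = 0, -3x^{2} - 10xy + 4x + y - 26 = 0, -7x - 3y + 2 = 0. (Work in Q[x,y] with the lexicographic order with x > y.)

{(-1, 3)}

Compute a lex Gröbner basis by Buchberger's algorithm.
f_1 = -5x + 12y^{2} - 113, LT = x.
f_2 = -6x + 4y^{2} - 42, LT = x.
f_3 = -3x^{2} - 10xy + 4x + y - 26, LT = x^{2}.
f_4 = -7x - 3y + 2, LT = x.

S(f_1,f_2): lcm = x. S = -\tfrac{26}{15}y^{2} + \tfrac{78}{5}.
  leading term y^{2}: no divisor's leading term divides it; move -\tfrac{26}{15}y^{2} to the remainder.
  leading term 1: no divisor's leading term divides it; move \tfrac{78}{5} to the remainder.
  remainder -\tfrac{26}{15}y^{2} + \tfrac{78}{5} ≠ 0; add h_5 = -\tfrac{26}{15}y^{2} + \tfrac{78}{5} to the basis.

S(f_1,f_3): lcm = x^{2}. S = -\tfrac{12}{5}xy^{2} - \tfrac{10}{3}xy + \tfrac{359}{15}x + \tfrac{1}{3}y - \tfrac{26}{3}.
  leading term xy^{2}: subtract (\tfrac{12}{25}y^{2})·f_1 from -\tfrac{12}{5}xy^{2} - \tfrac{10}{3}xy + \tfrac{359}{15}x + \tfrac{1}{3}y - \tfrac{26}{3} → -\tfrac{10}{3}xy + \tfrac{359}{15}x - \tfrac{144}{25}y^{4} + \tfrac{1356}{25}y^{2} + \tfrac{1}{3}y - \tfrac{26}{3}
  leading term xy: subtract (\tfrac{2}{3}y)·f_1 from -\tfrac{10}{3}xy + \tfrac{359}{15}x - \tfrac{144}{25}y^{4} + \tfrac{1356}{25}y^{2} + \tfrac{1}{3}y - \tfrac{26}{3} → \tfrac{359}{15}x - \tfrac{144}{25}y^{4} - 8y^{3} + \tfrac{1356}{25}y^{2} + \tfrac{227}{3}y - \tfrac{26}{3}
  leading term x: subtract (-\tfrac{359}{75})·f_1 from \tfrac{359}{15}x - \tfrac{144}{25}y^{4} - 8y^{3} + \tfrac{1356}{25}y^{2} + \tfrac{227}{3}y - \tfrac{26}{3} → -\tfrac{144}{25}y^{4} - 8y^{3} + \tfrac{2792}{25}y^{2} + \tfrac{227}{3}y - \tfrac{13739}{25}
  leading term y^{4}: subtract (\tfrac{216}{65}y^{2})·h_5 from -\tfrac{144}{25}y^{4} - 8y^{3} + \tfrac{2792}{25}y^{2} + \tfrac{227}{3}y - \tfrac{13739}{25} → -8y^{3} + \tfrac{1496}{25}y^{2} + \tfrac{227}{3}y - \tfrac{13739}{25}
  leading term y^{3}: subtract (\tfrac{60}{13}y)·h_5 from -8y^{3} + \tfrac{1496}{25}y^{2} + \tfrac{227}{3}y - \tfrac{13739}{25} → \tfrac{1496}{25}y^{2} + \tfrac{11}{3}y - \tfrac{13739}{25}
  leading term y^{2}: subtract (-\tfrac{2244}{65})·h_5 from \tfrac{1496}{25}y^{2} + \tfrac{11}{3}y - \tfrac{13739}{25} → \tfrac{11}{3}y - 11
  leading term y: no divisor's leading term divides it; move \tfrac{11}{3}y to the remainder.
  leading term 1: no divisor's leading term divides it; move -11 to the remainder.
  remainder \tfrac{11}{3}y - 11 ≠ 0; add h_6 = \tfrac{11}{3}y - 11 to the basis.

The other S-polynomials (S(f_1,f_4), S(f_2,f_3), S(f_2,f_4), S(f_3,f_4), S(f_1,h_5), S(f_2,h_5), S(f_3,h_5), S(f_4,h_5), S(f_1,h_6), S(f_2,h_6), S(f_3,h_6), S(f_4,h_6), S(h_5,h_6)) all reduce to 0 modulo the current basis, so we have a Gröbner basis.
Inter-reduce: drop elements whose leading term is divisible by another's, tail-reduce, and make monic.
Reduced Gröbner basis: {x + 1, y - 3}.

Since the basis is lex-ordered, y - 3 is univariate in y. Its roots are {3}. Back-substituting each root into the other basis elements fixes the other coordinates.
  y = 3: the earlier basis element becomes x + 1 = 0, giving x = -1 — point (-1, 3).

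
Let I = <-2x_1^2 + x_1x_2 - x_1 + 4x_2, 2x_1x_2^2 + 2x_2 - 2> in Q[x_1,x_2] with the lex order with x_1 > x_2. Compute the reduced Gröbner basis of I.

f_1 = -2x_1^2 + x_1x_2 - x_1 + 4x_2, LT = x_1^2.
f_2 = 2x_1x_2^2 + 2x_2 - 2, LT = x_1x_2^2.

S(f_1,f_2): lcm = x_1^2x_2^2. S = -1/2x_1x_2^3 + 1/2x_1x_2^2 - x_1x_2 + x_1 - 2x_2^3.
  leading term x_1x_2^3: subtract (-1/4x_2)·f_2 from -1/2x_1x_2^3 + 1/2x_1x_2^2 - x_1x_2 + x_1 - 2x_2^3 → 1/2x_1x_2^2 - x_1x_2 + x_1 - 2x_2^3 + 1/2x_2^2 - 1/2x_2
  leading term x_1x_2^2: subtract (1/4)·f_2 from 1/2x_1x_2^2 - x_1x_2 + x_1 - 2x_2^3 + 1/2x_2^2 - 1/2x_2 → -x_1x_2 + x_1 - 2x_2^3 + 1/2x_2^2 - x_2 + 1/2
  leading term x_1x_2: no divisor's leading term divides it; move -x_1x_2 to the remainder.
  leading term x_1: no divisor's leading term divides it; move x_1 to the remainder.
  leading term x_2^3: no divisor's leading term divides it; move -2x_2^3 to the remainder.
  leading term x_2^2: no divisor's leading term divides it; move 1/2x_2^2 to the remainder.
  leading term x_2: no divisor's leading term divides it; move -x_2 to the remainder.
  leading term 1: no divisor's leading term divides it; move 1/2 to the remainder.
  remainder -x_1x_2 + x_1 - 2x_2^3 + 1/2x_2^2 - x_2 + 1/2 ≠ 0; add g_3 = -x_1x_2 + x_1 - 2x_2^3 + 1/2x_2^2 - x_2 + 1/2 to the basis.

S(f_2,g_3): lcm = x_1x_2^2. S = x_1x_2 - 2x_2^4 + 1/2x_2^3 - x_2^2 + 3/2x_2 - 1.
  leading term x_1x_2: subtract (-1)·g_3 from x_1x_2 - 2x_2^4 + 1/2x_2^3 - x_2^2 + 3/2x_2 - 1 → x_1 - 2x_2^4 - 3/2x_2^3 - 1/2x_2^2 + 1/2x_2 - 1/2
  leading term x_1: no divisor's leading term divides it; move x_1 to the remainder.
  leading term x_2^4: no divisor's leading term divides it; move -2x_2^4 to the remainder.
  leading term x_2^3: no divisor's leading term divides it; move -3/2x_2^3 to the remainder.
  leading term x_2^2: no divisor's leading term divides it; move -1/2x_2^2 to the remainder.
  leading term x_2: no divisor's leading term divides it; move 1/2x_2 to the remainder.
  leading term 1: no divisor's leading term divides it; move -1/2 to the remainder.
  remainder x_1 - 2x_2^4 - 3/2x_2^3 - 1/2x_2^2 + 1/2x_2 - 1/2 ≠ 0; add g_4 = x_1 - 2x_2^4 - 3/2x_2^3 - 1/2x_2^2 + 1/2x_2 - 1/2 to the basis.

S(f_2,g_4): lcm = x_1x_2^2. S = 2x_2^6 + 3/2x_2^5 + 1/2x_2^4 - 1/2x_2^3 + 1/2x_2^2 + x_2 - 1.
  leading term x_2^6: no divisor's leading term divides it; move 2x_2^6 to the remainder.
  leading term x_2^5: no divisor's leading term divides it; move 3/2x_2^5 to the remainder.
  leading term x_2^4: no divisor's leading term divides it; move 1/2x_2^4 to the remainder.
  leading term x_2^3: no divisor's leading term divides it; move -1/2x_2^3 to the remainder.
  leading term x_2^2: no divisor's leading term divides it; move 1/2x_2^2 to the remainder.
  leading term x_2: no divisor's leading term divides it; move x_2 to the remainder.
  leading term 1: no divisor's leading term divides it; move -1 to the remainder.
  remainder 2x_2^6 + 3/2x_2^5 + 1/2x_2^4 - 1/2x_2^3 + 1/2x_2^2 + x_2 - 1 ≠ 0; add g_5 = 2x_2^6 + 3/2x_2^5 + 1/2x_2^4 - 1/2x_2^3 + 1/2x_2^2 + x_2 - 1 to the basis.

S(g_3,g_4): lcm = x_1x_2. S = -x_1 + 2x_2^5 + 3/2x_2^4 + 5/2x_2^3 - x_2^2 + 3/2x_2 - 1/2.
  leading term x_1: subtract (-1)·g_4 from -x_1 + 2x_2^5 + 3/2x_2^4 + 5/2x_2^3 - x_2^2 + 3/2x_2 - 1/2 → 2x_2^5 - 1/2x_2^4 + x_2^3 - 3/2x_2^2 + 2x_2 - 1
  leading term x_2^5: no divisor's leading term divides it; move 2x_2^5 to the remainder.
  leading term x_2^4: no divisor's leading term divides it; move -1/2x_2^4 to the remainder.
  leading term x_2^3: no divisor's leading term divides it; move x_2^3 to the remainder.
  leading term x_2^2: no divisor's leading term divides it; move -3/2x_2^2 to the remainder.
  leading term x_2: no divisor's leading term divides it; move 2x_2 to the remainder.
  leading term 1: no divisor's leading term divides it; move -1 to the remainder.
  remainder 2x_2^5 - 1/2x_2^4 + x_2^3 - 3/2x_2^2 + 2x_2 - 1 ≠ 0; add g_6 = 2x_2^5 - 1/2x_2^4 + x_2^3 - 3/2x_2^2 + 2x_2 - 1 to the basis.

The other S-polynomials (S(f_1,g_3), S(f_1,g_4), S(f_1,g_5), S(f_2,g_5), S(g_3,g_5), S(g_4,g_5), S(f_1,g_6), S(f_2,g_6), S(g_3,g_6), S(g_4,g_6), S(g_5,g_6)) all reduce to 0 modulo the current basis, so we have a Gröbner basis.
Inter-reduce: drop elements whose leading term is divisible by another's, tail-reduce, and make monic.

G = {x_1 - 2x_2^4 - 3/2x_2^3 - 1/2x_2^2 + 1/2x_2 - 1/2, x_2^5 - 1/4x_2^4 + 1/2x_2^3 - 3/4x_2^2 + x_2 - 1/2}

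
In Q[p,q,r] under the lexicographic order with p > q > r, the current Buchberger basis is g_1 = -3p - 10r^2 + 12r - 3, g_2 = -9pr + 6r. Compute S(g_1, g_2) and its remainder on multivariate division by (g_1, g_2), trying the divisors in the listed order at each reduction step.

S(g_1, g_2) = 10/3r^3 - 4r^2 + 5/3r; remainder on division = 10/3r^3 - 4r^2 + 5/3r.

lcm(LM(g_1), LM(g_2)) = pr.
S = (lcm/LT(g_1))·g_1 − (lcm/LT(g_2))·g_2 = 10/3r^3 - 4r^2 + 5/3r.
Reduce S modulo (g_1, g_2) in that order:
  leading term r^3: no divisor's leading term divides it; move 10/3r^3 to the remainder.
  leading term r^2: no divisor's leading term divides it; move -4r^2 to the remainder.
  leading term r: no divisor's leading term divides it; move 5/3r to the remainder.
The remainder 10/3r^3 - 4r^2 + 5/3r is nonzero, so it would be added as the next basis element.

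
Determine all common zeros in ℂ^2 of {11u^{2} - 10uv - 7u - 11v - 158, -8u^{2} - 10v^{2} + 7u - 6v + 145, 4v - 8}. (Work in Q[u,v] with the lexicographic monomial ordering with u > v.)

Compute a lex Gröbner basis by Buchberger's algorithm.
f_1 = 11u^{2} - 10uv - 7u - 11v - 158, LT = u^{2}.
f_2 = -8u^{2} + 7u - 10v^{2} - 6v + 145, LT = u^{2}.
f_3 = 4v - 8, LT = v.

S(f_1,f_2): lcm = u^{2}. S = -\tfrac{10}{11}uv + \tfrac{21}{88}u - \tfrac{5}{4}v^{2} - \tfrac{7}{4}v + \tfrac{331}{88}.
  leading term uv: subtract (-\tfrac{5}{22}u)·f_3 from -\tfrac{10}{11}uv + \tfrac{21}{88}u - \tfrac{5}{4}v^{2} - \tfrac{7}{4}v + \tfrac{331}{88} → -\tfrac{139}{88}u - \tfrac{5}{4}v^{2} - \tfrac{7}{4}v + \tfrac{331}{88}
  leading term u: no divisor's leading term divides it; move -\tfrac{139}{88}u to the remainder.
  leading term v^{2}: subtract (-\tfrac{5}{16}v)·f_3 from -\tfrac{5}{4}v^{2} - \tfrac{7}{4}v + \tfrac{331}{88} → -\tfrac{17}{4}v + \tfrac{331}{88}
  leading term v: subtract (-\tfrac{17}{16})·f_3 from -\tfrac{17}{4}v + \tfrac{331}{88} → -\tfrac{417}{88}
  leading term 1: no divisor's leading term divides it; move -\tfrac{417}{88} to the remainder.
  remainder -\tfrac{139}{88}u - \tfrac{417}{88} ≠ 0; add h_4 = -\tfrac{139}{88}u - \tfrac{417}{88} to the basis.

The other S-polynomials (S(f_1,f_3), S(f_2,f_3), S(f_1,h_4), S(f_2,h_4), S(f_3,h_4)) all reduce to 0 modulo the current basis, so we have a Gröbner basis.
Inter-reduce: drop elements whose leading term is divisible by another's, tail-reduce, and make monic.
Reduced Gröbner basis: {u + 3, v - 2}.

From the last basis element, v - 2 = 0, so v takes values in {2}. Each choice, substituted upward through the basis, yields the corresponding point(s) of the solution set.
  v = 2: the earlier basis element becomes u + 3 = 0, giving u = -3 — point (-3, 2).

{(-3, 2)}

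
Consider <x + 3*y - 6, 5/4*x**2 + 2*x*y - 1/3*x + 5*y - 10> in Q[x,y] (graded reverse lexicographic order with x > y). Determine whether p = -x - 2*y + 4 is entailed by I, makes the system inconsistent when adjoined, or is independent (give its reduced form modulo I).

First compute the reduced Gröbner basis of I by Buchberger's algorithm.
f_1 = x + 3*y - 6, LT = x.
f_2 = 5/4*x**2 + 2*x*y - 1/3*x + 5*y - 10, LT = x**2.

S(f_1,f_2): lcm = x**2. S = 7/5*x*y - 86/15*x - 4*y + 8.
  leading term x*y: subtract (7/5*y)·f_1 from 7/5*x*y - 86/15*x - 4*y + 8 → -21/5*y**2 - 86/15*x + 22/5*y + 8
  leading term y**2: no divisor's leading term divides it; move -21/5*y**2 to the remainder.
  leading term x: subtract (-86/15)·f_1 from -86/15*x + 22/5*y + 8 → 108/5*y - 132/5
  leading term y: no divisor's leading term divides it; move 108/5*y to the remainder.
  leading term 1: no divisor's leading term divides it; move -132/5 to the remainder.
  remainder -21/5*y**2 + 108/5*y - 132/5 ≠ 0; add h_3 = -21/5*y**2 + 108/5*y - 132/5 to the basis.

The other S-polynomials (S(f_1,h_3), S(f_2,h_3)) all reduce to 0 modulo the current basis, so we have a Gröbner basis.
Inter-reduce: drop elements whose leading term is divisible by another's, tail-reduce, and make monic.
Reduced Gröbner basis: {y**2 - 36/7*y + 44/7, x + 3*y - 6}.
Label its elements g_1 = y**2 - 36/7*y + 44/7, g_2 = x + 3*y - 6.

Reduce p = -x - 2*y + 4 modulo G:
  leading term x: subtract (-1)·g_2 from -x - 2*y + 4 → y - 2
  leading term y: no divisor's leading term divides it; move y to the remainder.
  leading term 1: no divisor's leading term divides it; move -2 to the remainder.
  normal form = y - 2.
The normal form is nonzero, so p ∉ I. Since p minus its normal form lies in I, I + (p) = I + (r) where r = y - 2; decide whether this ideal is the whole ring.
Run Buchberger on G together with r (pairs among the g_i already reduce to 0 since G is a Gröbner basis):
g_1 = y**2 - 36/7*y + 44/7, LT = y**2.
g_2 = x + 3*y - 6, LT = x.
r = y - 2, LT = y.

The S-polynomials (S(g_1,g_2), S(g_1,r), S(g_2,r)) all reduce to 0 modulo the current basis, so we have a Gröbner basis.
Inter-reduce: drop elements whose leading term is divisible by another's, tail-reduce, and make monic.
Reduced Gröbner basis: {x, y - 2}.
The reduced Gröbner basis of I + (p) is {x, y - 2} ≠ {1}, a proper ideal, so the enlarged system stays consistent: p is independent of I, with normal form y - 2.

-x - 2*y + 4 is independent of I; its normal form modulo I is y - 2.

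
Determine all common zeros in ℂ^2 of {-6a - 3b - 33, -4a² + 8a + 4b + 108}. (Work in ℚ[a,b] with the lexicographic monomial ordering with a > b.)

{(4, -19), (-4, -3)}

Compute a lex Gröbner basis by Buchberger's algorithm.
f_1 = -6a - 3b - 33, LT = a.
f_2 = -4a² + 8a + 4b + 108, LT = a².

S(f_1,f_2): lcm = a². S = ½ab + 15/2a + b + 27.
  leading term ab: subtract (-1/12b)·f_1 from ½ab + 15/2a + b + 27 → 15/2a - ¼b² - 7/4b + 27
  leading term a: subtract (-5/4)·f_1 from 15/2a - ¼b² - 7/4b + 27 → -¼b² - 11/2b - 57/4
  leading term b²: no divisor's leading term divides it; move -¼b² to the remainder.
  leading term b: no divisor's leading term divides it; move -11/2b to the remainder.
  leading term 1: no divisor's leading term divides it; move -57/4 to the remainder.
  remainder -¼b² - 11/2b - 57/4 ≠ 0; add h_3 = -¼b² - 11/2b - 57/4 to the basis.

The other S-polynomials (S(f_1,h_3), S(f_2,h_3)) all reduce to 0 modulo the current basis, so we have a Gröbner basis.
Inter-reduce: drop elements whose leading term is divisible by another's, tail-reduce, and make monic.
Reduced Gröbner basis: {a + ½b + 11/2, b² + 22b + 57}.

A lex Gröbner basis eliminates variables successively. Here b² + 22b + 57 depends only on b, with roots {-19, -3}; lifting each root through the earlier basis elements recovers the full solutions.
  b = -19: the earlier basis element becomes a - 4 = 0, giving a = 4 — point (4, -19).
  b = -3: the earlier basis element becomes a + 4 = 0, giving a = -4 — point (-4, -3).
Check: every point annihilates each of the original generators.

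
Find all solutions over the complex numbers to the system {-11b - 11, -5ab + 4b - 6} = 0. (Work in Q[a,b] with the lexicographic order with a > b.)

{(2, -1)}

Compute a lex Gröbner basis by Buchberger's algorithm.
f_1 = -11b - 11, LT = b.
f_2 = -5ab + 4b - 6, LT = ab.

S(f_1,f_2): lcm = ab. S = a + 4/5b - 6/5.
  leading term a: no divisor's leading term divides it; move a to the remainder.
  leading term b: subtract (-4/55)·f_1 from 4/5b - 6/5 → -2
  leading term 1: no divisor's leading term divides it; move -2 to the remainder.
  remainder a - 2 ≠ 0; add h_3 = a - 2 to the basis.

S(f_1,h_3): leading monomials are coprime, so the S-polynomial reduces to 0 (Buchberger's first criterion).
S(f_2,h_3): lcm = ab. S = 6/5b + 6/5.
  leading term b: subtract (-6/55)·f_1 from 6/5b + 6/5 → 0
  remainder 0.

Every S-polynomial of the final basis reduces to 0, so we have a Gröbner basis.
Inter-reduce: drop elements whose leading term is divisible by another's, tail-reduce, and make monic.
Reduced Gröbner basis: {a - 2, b + 1}.

Elimination: the polynomial b + 1 lies in the elimination ideal for b, so b ∈ {-1}. For each such b, the remaining basis elements (now univariate) give the rest of the solution.
  b = -1: the earlier basis element becomes a - 2 = 0, giving a = 2 — point (2, -1).
Zero-dimensionality of the ideal guarantees finitely many solutions over ℂ.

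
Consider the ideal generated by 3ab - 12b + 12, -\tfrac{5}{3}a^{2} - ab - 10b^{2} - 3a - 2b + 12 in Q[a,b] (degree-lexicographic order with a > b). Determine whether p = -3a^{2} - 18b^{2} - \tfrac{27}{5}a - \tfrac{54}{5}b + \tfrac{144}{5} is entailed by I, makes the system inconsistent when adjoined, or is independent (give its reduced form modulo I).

-3a^{2} - 18b^{2} - \tfrac{27}{5}a - \tfrac{54}{5}b + \tfrac{144}{5} lies in I (it reduces to 0).

First compute the reduced Gröbner basis of I by Buchberger's algorithm.
f_1 = 3ab - 12b + 12, LT = ab.
f_2 = -\tfrac{5}{3}a^{2} - ab - 10b^{2} - 3a - 2b + 12, LT = a^{2}.

S(f_1,f_2): lcm = a^{2}b. S = -\tfrac{3}{5}ab^{2} - 6b^{3} - \tfrac{29}{5}ab - \tfrac{6}{5}b^{2} + 4a + \tfrac{36}{5}b.
  leading term ab^{2}: subtract (-\tfrac{1}{5}b)·f_1 from -\tfrac{3}{5}ab^{2} - 6b^{3} - \tfrac{29}{5}ab - \tfrac{6}{5}b^{2} + 4a + \tfrac{36}{5}b → -6b^{3} - \tfrac{29}{5}ab - \tfrac{18}{5}b^{2} + 4a + \tfrac{48}{5}b
  leading term b^{3}: no divisor's leading term divides it; move -6b^{3} to the remainder.
  leading term ab: subtract (-\tfrac{29}{15})·f_1 from -\tfrac{29}{5}ab - \tfrac{18}{5}b^{2} + 4a + \tfrac{48}{5}b → -\tfrac{18}{5}b^{2} + 4a - \tfrac{68}{5}b + \tfrac{116}{5}
  leading term b^{2}: no divisor's leading term divides it; move -\tfrac{18}{5}b^{2} to the remainder.
  leading term a: no divisor's leading term divides it; move 4a to the remainder.
  leading term b: no divisor's leading term divides it; move -\tfrac{68}{5}b to the remainder.
  leading term 1: no divisor's leading term divides it; move \tfrac{116}{5} to the remainder.
  remainder -6b^{3} - \tfrac{18}{5}b^{2} + 4a - \tfrac{68}{5}b + \tfrac{116}{5} ≠ 0; add h_3 = -6b^{3} - \tfrac{18}{5}b^{2} + 4a - \tfrac{68}{5}b + \tfrac{116}{5} to the basis.

The other S-polynomials (S(f_1,h_3), S(f_2,h_3)) all reduce to 0 modulo the current basis, so we have a Gröbner basis.
Inter-reduce: drop elements whose leading term is divisible by another's, tail-reduce, and make monic.
Reduced Gröbner basis: {b^{3} + \tfrac{3}{5}b^{2} - \tfrac{2}{3}a + \tfrac{34}{15}b - \tfrac{58}{15}, a^{2} + 6b^{2} + \tfrac{9}{5}a + \tfrac{18}{5}b - \tfrac{48}{5}, ab - 4b + 4}.
Label its elements g_1 = b^{3} + \tfrac{3}{5}b^{2} - \tfrac{2}{3}a + \tfrac{34}{15}b - \tfrac{58}{15}, g_2 = a^{2} + 6b^{2} + \tfrac{9}{5}a + \tfrac{18}{5}b - \tfrac{48}{5}, g_3 = ab - 4b + 4.

Reduce p = -3a^{2} - 18b^{2} - \tfrac{27}{5}a - \tfrac{54}{5}b + \tfrac{144}{5} modulo G:
  leading term a^{2}: subtract (-3)·g_2 from -3a^{2} - 18b^{2} - \tfrac{27}{5}a - \tfrac{54}{5}b + \tfrac{144}{5} → 0
  normal form = 0.
Since the normal form is 0, p ∈ I.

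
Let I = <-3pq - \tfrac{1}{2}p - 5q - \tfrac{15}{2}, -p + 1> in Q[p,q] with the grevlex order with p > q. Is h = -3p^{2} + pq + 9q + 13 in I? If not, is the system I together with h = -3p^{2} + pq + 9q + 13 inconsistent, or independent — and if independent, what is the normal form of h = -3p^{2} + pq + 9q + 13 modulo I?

-3p^{2} + pq + 9q + 13 lies in I (it reduces to 0).

First compute the reduced Gröbner basis of I by Buchberger's algorithm.
f_1 = -3pq - \tfrac{1}{2}p - 5q - \tfrac{15}{2}, LT = pq.
f_2 = -p + 1, LT = p.

S(f_1,f_2): lcm = pq. S = \tfrac{1}{6}p + \tfrac{8}{3}q + \tfrac{5}{2}.
  leading term p: subtract (-\tfrac{1}{6})·f_2 from \tfrac{1}{6}p + \tfrac{8}{3}q + \tfrac{5}{2} → \tfrac{8}{3}q + \tfrac{8}{3}
  leading term q: no divisor's leading term divides it; move \tfrac{8}{3}q to the remainder.
  leading term 1: no divisor's leading term divides it; move \tfrac{8}{3} to the remainder.
  remainder \tfrac{8}{3}q + \tfrac{8}{3} ≠ 0; add k_3 = \tfrac{8}{3}q + \tfrac{8}{3} to the basis.

The other S-polynomials (S(f_1,k_3), S(f_2,k_3)) all reduce to 0 modulo the current basis, so we have a Gröbner basis.
Inter-reduce: drop elements whose leading term is divisible by another's, tail-reduce, and make monic.
Reduced Gröbner basis: {p - 1, q + 1}.
Label its elements g_1 = p - 1, g_2 = q + 1.

Reduce h = -3p^{2} + pq + 9q + 13 modulo G:
  leading term p^{2}: subtract (-3p)·g_1 from -3p^{2} + pq + 9q + 13 → pq - 3p + 9q + 13
  leading term pq: subtract (q)·g_1 from pq - 3p + 9q + 13 → -3p + 10q + 13
  leading term p: subtract (-3)·g_1 from -3p + 10q + 13 → 10q + 10
  leading term q: subtract (10)·g_2 from 10q + 10 → 0
  normal form = 0.
Since the normal form is 0, h ∈ I.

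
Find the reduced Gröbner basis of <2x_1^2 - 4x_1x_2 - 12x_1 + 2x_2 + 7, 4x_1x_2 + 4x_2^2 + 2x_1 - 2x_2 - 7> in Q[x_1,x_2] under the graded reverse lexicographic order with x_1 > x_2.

Buchberger's algorithm terminates because the ascending chain of leading-term ideals stabilizes.

f_1 = 2x_1^2 - 4x_1x_2 - 12x_1 + 2x_2 + 7, LT = x_1^2.
f_2 = 4x_1x_2 + 4x_2^2 + 2x_1 - 2x_2 - 7, LT = x_1x_2.

S(f_1,f_2): lcm = x_1^2x_2. S = -3x_1x_2^2 - 1/2x_1^2 - 11/2x_1x_2 + x_2^2 + 7/4x_1 + 7/2x_2.
  leading term x_1x_2^2: subtract (-3/4x_2)·f_2 from -3x_1x_2^2 - 1/2x_1^2 - 11/2x_1x_2 + x_2^2 + 7/4x_1 + 7/2x_2 → 3x_2^3 - 1/2x_1^2 - 4x_1x_2 - 1/2x_2^2 + 7/4x_1 - 7/4x_2
  leading term x_2^3: no divisor's leading term divides it; move 3x_2^3 to the remainder.
  leading term x_1^2: subtract (-1/4)·f_1 from -1/2x_1^2 - 4x_1x_2 - 1/2x_2^2 + 7/4x_1 - 7/4x_2 → -5x_1x_2 - 1/2x_2^2 - 5/4x_1 - 5/4x_2 + 7/4
  leading term x_1x_2: subtract (-5/4)·f_2 from -5x_1x_2 - 1/2x_2^2 - 5/4x_1 - 5/4x_2 + 7/4 → 9/2x_2^2 + 5/4x_1 - 15/4x_2 - 7
  leading term x_2^2: no divisor's leading term divides it; move 9/2x_2^2 to the remainder.
  leading term x_1: no divisor's leading term divides it; move 5/4x_1 to the remainder.
  leading term x_2: no divisor's leading term divides it; move -15/4x_2 to the remainder.
  leading term 1: no divisor's leading term divides it; move -7 to the remainder.
  remainder 3x_2^3 + 9/2x_2^2 + 5/4x_1 - 15/4x_2 - 7 ≠ 0; add g_3 = 3x_2^3 + 9/2x_2^2 + 5/4x_1 - 15/4x_2 - 7 to the basis.

The other S-polynomials (S(f_1,g_3), S(f_2,g_3)) all reduce to 0 modulo the current basis, so we have a Gröbner basis.

G = {x_2^3 + 3/2x_2^2 + 5/12x_1 - 5/4x_2 - 7/3, x_1^2 + 2x_2^2 - 5x_1, x_1x_2 + x_2^2 + 1/2x_1 - 1/2x_2 - 7/4}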